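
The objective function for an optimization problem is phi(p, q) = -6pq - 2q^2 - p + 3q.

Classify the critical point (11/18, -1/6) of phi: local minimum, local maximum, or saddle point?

The Hessian of phi is constant: H = [[0, -6], [-6, -4]].
det(H) = 0·(-4) − (-6)² = -36.
Since det(H) < 0, H is indefinite and the critical point is a saddle point.

saddle point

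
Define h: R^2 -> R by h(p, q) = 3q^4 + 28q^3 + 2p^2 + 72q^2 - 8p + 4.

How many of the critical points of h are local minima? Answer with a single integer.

h separates as a function of p plus a function of q, so ∇h=0 decouples.
∂h/∂p = 4(p - 2) = 0 at p ∈ {2}; ∂h/∂q = 12q(q + 3)(q + 4) = 0 at q ∈ {-4, -3, 0}.
The Hessian is diagonal: diag(h_pp, h_qq). Second derivatives: h_pp(2)=4; h_qq(-4)=48, h_qq(-3)=-36, h_qq(0)=144.
Local minima occur where both diagonal entries positive: (2, -4), (2, 0). Count: 2.

2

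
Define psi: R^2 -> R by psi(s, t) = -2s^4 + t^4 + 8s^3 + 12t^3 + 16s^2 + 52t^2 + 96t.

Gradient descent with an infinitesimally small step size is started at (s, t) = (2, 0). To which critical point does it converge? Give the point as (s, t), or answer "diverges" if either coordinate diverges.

psi is separable, so gradient descent decouples: s follows -∂psi/∂s, t follows -∂psi/∂t.
∂psi/∂s = -8s(s - 4)(s + 1); at s=2 this is 96, so s decreases.
∂psi/∂t = 4(t + 2)(t + 3)(t + 4); at t=0 this is 96, so t decreases.
s converges to its nearest critical value 0 (a local min of the s-part); t converges to -2. The iterate converges to (0, -2).

(0, -2)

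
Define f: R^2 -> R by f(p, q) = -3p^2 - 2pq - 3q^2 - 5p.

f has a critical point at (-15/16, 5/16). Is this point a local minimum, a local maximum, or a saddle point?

local maximum

The Hessian of f is constant: H = [[-6, -2], [-2, -6]].
det(H) = (-6)·(-6) − (-2)² = 32.
det(H) > 0 and tr(H) = -12 < 0, so H is negative definite and the point is a local maximum.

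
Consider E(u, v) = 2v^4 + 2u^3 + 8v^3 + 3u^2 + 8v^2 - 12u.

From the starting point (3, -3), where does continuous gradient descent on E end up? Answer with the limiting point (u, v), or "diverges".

(1, -2)

E is separable, so gradient descent decouples: u follows -∂E/∂u, v follows -∂E/∂v.
∂E/∂u = 6(u - 1)(u + 2); at u=3 this is 60, so u decreases.
∂E/∂v = 8v(v + 1)(v + 2); at v=-3 this is -48, so v increases.
u converges to its nearest critical value 1 (a local min of the u-part); v converges to -2. The iterate converges to (1, -2).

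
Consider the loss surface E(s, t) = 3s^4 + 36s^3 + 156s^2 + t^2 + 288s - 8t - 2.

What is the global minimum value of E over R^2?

-210

E(s,t) separates as P(s) + Q(t) − 2, so its minimum is min P + min Q − 2.
P'(s) = 12(s + 2)(s + 3)(s + 4) vanishes at s ∈ {-4, -3, -2}; Q'(t) = 2(t - 4) vanishes at t ∈ {4}.
Local minima of P (where P''>0): P(-4)=-192, P(-2)=-192. Local minima of Q: Q(4)=-16.
So the global minimum of E is P(-4) + Q(4) − 2 = -192 − 16 − 2 = -210, attained at (-4, 4).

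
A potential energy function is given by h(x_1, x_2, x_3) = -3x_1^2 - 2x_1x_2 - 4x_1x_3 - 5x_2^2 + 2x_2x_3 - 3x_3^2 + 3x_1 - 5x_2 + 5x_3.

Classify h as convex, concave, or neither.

h is quadratic, so its Hessian is the constant matrix H = [[-6, -2, -4], [-2, -10, 2], [-4, 2, -6]].
Leading principal minors: -6, 56, -120.
Signs alternate −, +, − ⇒ H ≺ 0 ⇒ concave.

concave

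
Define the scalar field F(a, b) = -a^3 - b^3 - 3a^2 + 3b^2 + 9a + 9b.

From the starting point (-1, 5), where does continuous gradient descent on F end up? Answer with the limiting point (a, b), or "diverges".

diverges

F is separable, so gradient descent decouples: a follows -∂F/∂a, b follows -∂F/∂b.
∂F/∂a = -3(a - 1)(a + 3); at a=-1 this is 12, so a decreases.
∂F/∂b = -3(b - 3)(b + 1); at b=5 this is -36, so b increases.
The b-coordinate has no critical point in that direction and runs off to infinity.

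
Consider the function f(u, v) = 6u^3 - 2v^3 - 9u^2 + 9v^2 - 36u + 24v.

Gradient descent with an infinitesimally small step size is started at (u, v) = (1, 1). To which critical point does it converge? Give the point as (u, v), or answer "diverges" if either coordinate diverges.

f is separable, so gradient descent decouples: u follows -∂f/∂u, v follows -∂f/∂v.
∂f/∂u = 18(u - 2)(u + 1); at u=1 this is -36, so u increases.
∂f/∂v = -6(v - 4)(v + 1); at v=1 this is 36, so v decreases.
u converges to its nearest critical value 2 (a local min of the u-part); v converges to -1. The iterate converges to (2, -1).

(2, -1)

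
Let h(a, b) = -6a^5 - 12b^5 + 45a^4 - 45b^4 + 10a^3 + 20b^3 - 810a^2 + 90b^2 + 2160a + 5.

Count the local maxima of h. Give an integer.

h separates as a function of a plus a function of b, so ∇h=0 decouples.
∂h/∂a = -30(a - 4)(a - 3)(a - 2)(a + 3) = 0 at a ∈ {-3, 2, 3, 4}; ∂h/∂b = -60b(b - 1)(b + 1)(b + 3) = 0 at b ∈ {-3, -1, 0, 1}.
The Hessian is diagonal: diag(h_aa, h_bb). Second derivatives: h_aa(-3)=6300, h_aa(2)=-300, h_aa(3)=180, h_aa(4)=-420; h_bb(-3)=1440, h_bb(-1)=-240, h_bb(0)=180, h_bb(1)=-480.
Local maxima occur where both diagonal entries negative: (2, -1), (2, 1), (4, -1), (4, 1). Count: 4.

4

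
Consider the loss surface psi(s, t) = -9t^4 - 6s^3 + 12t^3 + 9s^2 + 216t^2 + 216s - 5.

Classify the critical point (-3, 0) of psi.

local minimum

The mixed partial ∂²psi/∂s∂t is 0, so the Hessian at any point is diag(psi_ss, psi_tt) = diag(18(-2s + 1), 36(-3t^2 + 2t + 12)).
At (-3, 0): H = diag(126, 432).
Both eigenvalues are positive, so H is positive definite: a local minimum.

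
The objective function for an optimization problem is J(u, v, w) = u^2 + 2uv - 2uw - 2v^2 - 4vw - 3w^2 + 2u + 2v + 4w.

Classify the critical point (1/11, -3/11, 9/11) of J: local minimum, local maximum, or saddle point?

The Hessian is constant: H = [[2, 2, -2], [2, -4, -4], [-2, -4, -6]].
Leading principal minors: Δ₁ = 2, Δ₂ = -12, Δ₃ = 88.
The minors fit neither the all-positive nor the alternating-sign pattern, so H is indefinite: a saddle point.

saddle point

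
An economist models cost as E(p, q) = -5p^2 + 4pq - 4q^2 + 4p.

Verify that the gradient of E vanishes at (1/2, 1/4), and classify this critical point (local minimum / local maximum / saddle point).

local maximum

∇E = (-10p + 4q + 4, 4p - 8q); substituting (1/2, 1/4) gives ∇E = (0, 0), so (1/2, 1/4) is indeed a critical point.
The Hessian of E is constant: H = [[-10, 4], [4, -8]].
det(H) = (-10)·(-8) − 4² = 64.
det(H) > 0 and tr(H) = -18 < 0, so H is negative definite and the point is a local maximum.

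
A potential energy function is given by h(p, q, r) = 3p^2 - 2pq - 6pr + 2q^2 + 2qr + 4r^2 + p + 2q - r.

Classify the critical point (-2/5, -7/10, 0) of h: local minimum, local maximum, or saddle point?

local minimum

The Hessian is constant: H = [[6, -2, -6], [-2, 4, 2], [-6, 2, 8]].
Leading principal minors: Δ₁ = 6, Δ₂ = 20, Δ₃ = 40.
All leading minors are positive, so H is positive definite: a local minimum.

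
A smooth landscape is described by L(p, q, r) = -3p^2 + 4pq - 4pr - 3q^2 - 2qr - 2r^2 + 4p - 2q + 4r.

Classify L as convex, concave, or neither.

neither

L is quadratic, so its Hessian is the constant matrix H = [[-6, 4, -4], [4, -6, -2], [-4, -2, -4]].
Leading principal minors: -6, 20, 104.
Neither pattern holds ⇒ H is indefinite ⇒ neither convex nor concave.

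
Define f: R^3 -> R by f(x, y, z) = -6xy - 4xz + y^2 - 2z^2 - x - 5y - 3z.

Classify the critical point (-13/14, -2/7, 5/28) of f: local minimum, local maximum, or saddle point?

saddle point

The Hessian is constant: H = [[0, -6, -4], [-6, 2, 0], [-4, 0, -4]].
Leading principal minors: Δ₁ = 0, Δ₂ = -36, Δ₃ = 112.
The minors fit neither the all-positive nor the alternating-sign pattern, so H is indefinite: a saddle point.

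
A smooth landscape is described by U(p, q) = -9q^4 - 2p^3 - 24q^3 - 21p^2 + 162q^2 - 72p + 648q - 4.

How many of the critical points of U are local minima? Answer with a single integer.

U separates as a function of p plus a function of q, so ∇U=0 decouples.
∂U/∂p = -6(p + 3)(p + 4) = 0 at p ∈ {-4, -3}; ∂U/∂q = -36(q - 3)(q + 2)(q + 3) = 0 at q ∈ {-3, -2, 3}.
The Hessian is diagonal: diag(U_pp, U_qq). Second derivatives: U_pp(-4)=6, U_pp(-3)=-6; U_qq(-3)=-216, U_qq(-2)=180, U_qq(3)=-1080.
Local minima occur where both diagonal entries positive: (-4, -2). Count: 1.

1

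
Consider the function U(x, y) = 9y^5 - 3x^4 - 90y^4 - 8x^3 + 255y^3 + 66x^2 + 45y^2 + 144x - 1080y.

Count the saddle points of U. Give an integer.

U separates as a function of x plus a function of y, so ∇U=0 decouples.
∂U/∂x = -12(x - 3)(x + 1)(x + 4) = 0 at x ∈ {-4, -1, 3}; ∂U/∂y = 45(y - 4)(y - 3)(y - 2)(y + 1) = 0 at y ∈ {-1, 2, 3, 4}.
The Hessian is diagonal: diag(U_xx, U_yy). Second derivatives: U_xx(-4)=-252, U_xx(-1)=144, U_xx(3)=-336; U_yy(-1)=-2700, U_yy(2)=270, U_yy(3)=-180, U_yy(4)=450.
Saddle points occur where the two diagonal entries have opposite signs: (-4, 2), (-4, 4), (-1, -1), (-1, 3), (3, 2), (3, 4). Count: 6.

6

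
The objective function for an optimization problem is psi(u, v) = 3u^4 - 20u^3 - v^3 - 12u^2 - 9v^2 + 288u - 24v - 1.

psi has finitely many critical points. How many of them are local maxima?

psi separates as a function of u plus a function of v, so ∇psi=0 decouples.
∂psi/∂u = 12(u - 4)(u - 3)(u + 2) = 0 at u ∈ {-2, 3, 4}; ∂psi/∂v = -3(v + 2)(v + 4) = 0 at v ∈ {-4, -2}.
The Hessian is diagonal: diag(psi_uu, psi_vv). Second derivatives: psi_uu(-2)=360, psi_uu(3)=-60, psi_uu(4)=72; psi_vv(-4)=6, psi_vv(-2)=-6.
Local maxima occur where both diagonal entries negative: (3, -2). Count: 1.

1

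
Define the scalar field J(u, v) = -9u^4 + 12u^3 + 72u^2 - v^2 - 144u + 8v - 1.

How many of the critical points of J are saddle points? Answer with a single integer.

1

J separates as a function of u plus a function of v, so ∇J=0 decouples.
∂J/∂u = -36(u - 2)(u - 1)(u + 2) = 0 at u ∈ {-2, 1, 2}; ∂J/∂v = -2(v - 4) = 0 at v ∈ {4}.
The Hessian is diagonal: diag(J_uu, J_vv). Second derivatives: J_uu(-2)=-432, J_uu(1)=108, J_uu(2)=-144; J_vv(4)=-2.
Saddle points occur where the two diagonal entries have opposite signs: (1, 4). Count: 1.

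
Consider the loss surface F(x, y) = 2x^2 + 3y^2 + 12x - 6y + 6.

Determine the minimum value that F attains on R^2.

-15

F(x,y) separates as P(x) + Q(y) + 6, so its minimum is min P + min Q + 6.
P'(x) = 4x + 12 vanishes at x ∈ {-3}; Q'(y) = 6y - 6 vanishes at y ∈ {1}.
Local minima of P (where P''>0): P(-3)=-18. Local minima of Q: Q(1)=-3.
So the global minimum of F is P(-3) + Q(1) + 6 = -18 − 3 + 6 = -15, attained at (-3, 1).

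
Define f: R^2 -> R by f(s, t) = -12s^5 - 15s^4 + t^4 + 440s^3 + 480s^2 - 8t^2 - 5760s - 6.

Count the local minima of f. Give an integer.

4

f separates as a function of s plus a function of t, so ∇f=0 decouples.
∂f/∂s = -60(s - 4)(s - 2)(s + 3)(s + 4) = 0 at s ∈ {-4, -3, 2, 4}; ∂f/∂t = 4t(t - 2)(t + 2) = 0 at t ∈ {-2, 0, 2}.
The Hessian is diagonal: diag(f_ss, f_tt). Second derivatives: f_ss(-4)=2880, f_ss(-3)=-2100, f_ss(2)=3600, f_ss(4)=-6720; f_tt(-2)=32, f_tt(0)=-16, f_tt(2)=32.
Local minima occur where both diagonal entries positive: (-4, -2), (-4, 2), (2, -2), (2, 2). Count: 4.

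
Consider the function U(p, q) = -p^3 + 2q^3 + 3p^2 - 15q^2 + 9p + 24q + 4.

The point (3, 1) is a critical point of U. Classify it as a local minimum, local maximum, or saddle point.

The mixed partial ∂²U/∂p∂q is 0, so the Hessian at any point is diag(U_pp, U_qq) = diag(6(-p + 1), 6(2q - 5)).
At (3, 1): H = diag(-12, -18).
Both eigenvalues are negative, so H is negative definite: a local maximum.

local maximum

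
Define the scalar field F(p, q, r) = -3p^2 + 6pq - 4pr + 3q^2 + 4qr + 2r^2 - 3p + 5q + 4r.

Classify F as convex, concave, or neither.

F is quadratic, so its Hessian is the constant matrix H = [[-6, 6, -4], [6, 6, 4], [-4, 4, 4]].
Leading principal minors: -6, -72, -480.
Neither pattern holds ⇒ H is indefinite ⇒ neither convex nor concave.

neither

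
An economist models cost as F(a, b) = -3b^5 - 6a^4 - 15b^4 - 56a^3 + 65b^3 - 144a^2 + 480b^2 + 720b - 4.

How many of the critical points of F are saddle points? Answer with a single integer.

F separates as a function of a plus a function of b, so ∇F=0 decouples.
∂F/∂a = -24a(a + 3)(a + 4) = 0 at a ∈ {-4, -3, 0}; ∂F/∂b = -15(b - 4)(b + 1)(b + 3)(b + 4) = 0 at b ∈ {-4, -3, -1, 4}.
The Hessian is diagonal: diag(F_aa, F_bb). Second derivatives: F_aa(-4)=-96, F_aa(-3)=72, F_aa(0)=-288; F_bb(-4)=360, F_bb(-3)=-210, F_bb(-1)=450, F_bb(4)=-4200.
Saddle points occur where the two diagonal entries have opposite signs: (-4, -4), (-4, -1), (-3, -3), (-3, 4), (0, -4), (0, -1). Count: 6.

6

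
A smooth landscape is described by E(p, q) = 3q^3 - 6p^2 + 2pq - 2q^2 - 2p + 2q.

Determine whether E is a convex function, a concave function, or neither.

The term 3q^3 is cubic, so the Hessian is not constant.
∂²E/∂q² = 18q - 4, which takes both signs as q varies (negative for sufficiently negative q). A diagonal entry of the Hessian changing sign means the Hessian is neither positive- nor negative-semidefinite on all of R^2.

neither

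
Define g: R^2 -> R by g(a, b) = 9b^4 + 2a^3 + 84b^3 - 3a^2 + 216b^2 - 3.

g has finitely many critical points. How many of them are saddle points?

g separates as a function of a plus a function of b, so ∇g=0 decouples.
∂g/∂a = 6a(a - 1) = 0 at a ∈ {0, 1}; ∂g/∂b = 36b(b + 3)(b + 4) = 0 at b ∈ {-4, -3, 0}.
The Hessian is diagonal: diag(g_aa, g_bb). Second derivatives: g_aa(0)=-6, g_aa(1)=6; g_bb(-4)=144, g_bb(-3)=-108, g_bb(0)=432.
Saddle points occur where the two diagonal entries have opposite signs: (0, -4), (0, 0), (1, -3). Count: 3.

3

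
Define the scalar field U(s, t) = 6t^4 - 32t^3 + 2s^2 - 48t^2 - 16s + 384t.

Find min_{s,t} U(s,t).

U(s,t) separates as P(s) + Q(t), so its minimum is min P + min Q.
P'(s) = 4s - 16 vanishes at s ∈ {4}; Q'(t) = 24(t - 4)(t - 2)(t + 2) vanishes at t ∈ {-2, 2, 4}.
Local minima of P (where P''>0): P(4)=-32. Local minima of Q: Q(-2)=-608, Q(4)=256.
So the global minimum of U is P(4) + Q(-2) = -32 − 608 = -640, attained at (4, -2).

-640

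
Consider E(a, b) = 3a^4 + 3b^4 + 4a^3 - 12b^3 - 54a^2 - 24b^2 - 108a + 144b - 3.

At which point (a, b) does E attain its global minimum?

(3, -2)

E(a,b) separates as P(a) + Q(b) − 3, so its minimum is min P + min Q − 3.
P'(a) = 12(a - 3)(a + 1)(a + 3) vanishes at a ∈ {-3, -1, 3}; Q'(b) = 12(b - 3)(b - 2)(b + 2) vanishes at b ∈ {-2, 2, 3}.
Local minima of P (where P''>0): P(-3)=-27, P(3)=-459. Local minima of Q: Q(-2)=-240, Q(3)=135.
So the global minimum of E is P(3) + Q(-2) − 3 = -459 − 240 − 3 = -702, attained at (3, -2).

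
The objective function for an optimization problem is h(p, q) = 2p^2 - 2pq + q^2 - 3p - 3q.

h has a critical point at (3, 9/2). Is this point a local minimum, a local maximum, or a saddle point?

local minimum

The Hessian of h is constant: H = [[4, -2], [-2, 2]].
det(H) = 4·2 − (-2)² = 4.
det(H) > 0 and tr(H) = 6 > 0, so H is positive definite and the point is a local minimum.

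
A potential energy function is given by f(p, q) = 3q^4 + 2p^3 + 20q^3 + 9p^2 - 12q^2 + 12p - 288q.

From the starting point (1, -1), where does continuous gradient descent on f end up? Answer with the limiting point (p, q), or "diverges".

(-1, 2)

f is separable, so gradient descent decouples: p follows -∂f/∂p, q follows -∂f/∂q.
∂f/∂p = 6(p + 1)(p + 2); at p=1 this is 36, so p decreases.
∂f/∂q = 12(q - 2)(q + 3)(q + 4); at q=-1 this is -216, so q increases.
p converges to its nearest critical value -1 (a local min of the p-part); q converges to 2. The iterate converges to (-1, 2).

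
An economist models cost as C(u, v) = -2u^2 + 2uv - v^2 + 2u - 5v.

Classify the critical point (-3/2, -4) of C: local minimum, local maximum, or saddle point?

The Hessian of C is constant: H = [[-4, 2], [2, -2]].
det(H) = (-4)·(-2) − 2² = 4.
det(H) > 0 and tr(H) = -6 < 0, so H is negative definite and the point is a local maximum.

local maximum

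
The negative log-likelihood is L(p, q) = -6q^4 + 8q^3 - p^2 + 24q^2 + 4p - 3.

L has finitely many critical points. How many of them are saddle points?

1

L separates as a function of p plus a function of q, so ∇L=0 decouples.
∂L/∂p = -2(p - 2) = 0 at p ∈ {2}; ∂L/∂q = -24q(q - 2)(q + 1) = 0 at q ∈ {-1, 0, 2}.
The Hessian is diagonal: diag(L_pp, L_qq). Second derivatives: L_pp(2)=-2; L_qq(-1)=-72, L_qq(0)=48, L_qq(2)=-144.
Saddle points occur where the two diagonal entries have opposite signs: (2, 0). Count: 1.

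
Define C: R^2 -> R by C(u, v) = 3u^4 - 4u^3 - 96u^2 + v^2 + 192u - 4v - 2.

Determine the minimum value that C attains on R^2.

C(u,v) separates as P(u) + Q(v) − 2, so its minimum is min P + min Q − 2.
P'(u) = 12(u - 4)(u - 1)(u + 4) vanishes at u ∈ {-4, 1, 4}; Q'(v) = 2v - 4 vanishes at v ∈ {2}.
Local minima of P (where P''>0): P(-4)=-1280, P(4)=-256. Local minima of Q: Q(2)=-4.
So the global minimum of C is P(-4) + Q(2) − 2 = -1280 − 4 − 2 = -1286, attained at (-4, 2).

-1286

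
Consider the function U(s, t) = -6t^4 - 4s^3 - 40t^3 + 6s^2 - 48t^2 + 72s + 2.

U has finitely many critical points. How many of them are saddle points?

U separates as a function of s plus a function of t, so ∇U=0 decouples.
∂U/∂s = -12(s - 3)(s + 2) = 0 at s ∈ {-2, 3}; ∂U/∂t = -24t(t + 1)(t + 4) = 0 at t ∈ {-4, -1, 0}.
The Hessian is diagonal: diag(U_ss, U_tt). Second derivatives: U_ss(-2)=60, U_ss(3)=-60; U_tt(-4)=-288, U_tt(-1)=72, U_tt(0)=-96.
Saddle points occur where the two diagonal entries have opposite signs: (-2, -4), (-2, 0), (3, -1). Count: 3.

3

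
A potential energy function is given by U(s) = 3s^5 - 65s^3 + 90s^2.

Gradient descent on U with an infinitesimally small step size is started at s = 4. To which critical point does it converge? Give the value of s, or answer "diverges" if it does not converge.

3

U'(s) = 15s(s - 3)(s - 1)(s + 4), so U'(4) = 1440.
Gradient descent moves in the -U' direction, i.e. s is decreasing.
The nearest critical point in that direction is s = 3, where U'' = 630 > 0 (a local minimum). The iterate converges there.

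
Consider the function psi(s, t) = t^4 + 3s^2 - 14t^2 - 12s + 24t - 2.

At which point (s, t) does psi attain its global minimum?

(2, -3)

psi(s,t) separates as P(s) + Q(t) − 2, so its minimum is min P + min Q − 2.
P'(s) = 6s - 12 vanishes at s ∈ {2}; Q'(t) = 4(t - 2)(t - 1)(t + 3) vanishes at t ∈ {-3, 1, 2}.
Local minima of P (where P''>0): P(2)=-12. Local minima of Q: Q(-3)=-117, Q(2)=8.
So the global minimum of psi is P(2) + Q(-3) − 2 = -12 − 117 − 2 = -131, attained at (2, -3).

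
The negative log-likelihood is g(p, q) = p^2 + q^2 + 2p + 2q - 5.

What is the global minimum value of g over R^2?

g(p,q) separates as A(p) + B(q) − 5, so its minimum is min A + min B − 5.
A'(p) = 2p + 2 vanishes at p ∈ {-1}; B'(q) = 2q + 2 vanishes at q ∈ {-1}.
Local minima of A (where A''>0): A(-1)=-1. Local minima of B: B(-1)=-1.
So the global minimum of g is A(-1) + B(-1) − 5 = -1 − 1 − 5 = -7, attained at (-1, -1).

-7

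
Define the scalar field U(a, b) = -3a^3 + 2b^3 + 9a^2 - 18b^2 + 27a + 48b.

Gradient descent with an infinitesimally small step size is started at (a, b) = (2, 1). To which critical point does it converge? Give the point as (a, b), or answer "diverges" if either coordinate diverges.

diverges

U is separable, so gradient descent decouples: a follows -∂U/∂a, b follows -∂U/∂b.
∂U/∂a = -9(a - 3)(a + 1); at a=2 this is 27, so a decreases.
∂U/∂b = 6(b - 4)(b - 2); at b=1 this is 18, so b decreases.
The b-coordinate has no critical point in that direction and runs off to infinity.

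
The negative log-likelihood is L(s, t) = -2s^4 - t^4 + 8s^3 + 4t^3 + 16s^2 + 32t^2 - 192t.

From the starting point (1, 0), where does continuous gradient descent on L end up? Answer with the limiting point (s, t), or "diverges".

(0, 3)

L is separable, so gradient descent decouples: s follows -∂L/∂s, t follows -∂L/∂t.
∂L/∂s = -8s(s - 4)(s + 1); at s=1 this is 48, so s decreases.
∂L/∂t = -4(t - 4)(t - 3)(t + 4); at t=0 this is -192, so t increases.
s converges to its nearest critical value 0 (a local min of the s-part); t converges to 3. The iterate converges to (0, 3).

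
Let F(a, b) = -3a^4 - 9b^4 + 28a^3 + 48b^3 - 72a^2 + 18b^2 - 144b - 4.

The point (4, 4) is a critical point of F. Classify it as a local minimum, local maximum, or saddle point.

The mixed partial ∂²F/∂a∂b is 0, so the Hessian at any point is diag(F_aa, F_bb) = diag(12(-3a^2 + 14a - 12), 36(-3b^2 + 8b + 1)).
At (4, 4): H = diag(-48, -540).
Both eigenvalues are negative, so H is negative definite: a local maximum.

local maximum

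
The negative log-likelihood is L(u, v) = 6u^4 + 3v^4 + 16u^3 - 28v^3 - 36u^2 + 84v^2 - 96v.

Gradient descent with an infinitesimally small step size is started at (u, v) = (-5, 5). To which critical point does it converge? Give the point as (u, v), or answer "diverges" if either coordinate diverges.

(-3, 4)

L is separable, so gradient descent decouples: u follows -∂L/∂u, v follows -∂L/∂v.
∂L/∂u = 24u(u - 1)(u + 3); at u=-5 this is -1440, so u increases.
∂L/∂v = 12(v - 4)(v - 2)(v - 1); at v=5 this is 144, so v decreases.
u converges to its nearest critical value -3 (a local min of the u-part); v converges to 4. The iterate converges to (-3, 4).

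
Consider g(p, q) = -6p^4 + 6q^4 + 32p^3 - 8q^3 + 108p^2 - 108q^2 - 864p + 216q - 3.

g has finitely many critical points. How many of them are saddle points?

5

g separates as a function of p plus a function of q, so ∇g=0 decouples.
∂g/∂p = -24(p - 4)(p - 3)(p + 3) = 0 at p ∈ {-3, 3, 4}; ∂g/∂q = 24(q - 3)(q - 1)(q + 3) = 0 at q ∈ {-3, 1, 3}.
The Hessian is diagonal: diag(g_pp, g_qq). Second derivatives: g_pp(-3)=-1008, g_pp(3)=144, g_pp(4)=-168; g_qq(-3)=576, g_qq(1)=-192, g_qq(3)=288.
Saddle points occur where the two diagonal entries have opposite signs: (-3, -3), (-3, 3), (3, 1), (4, -3), (4, 3). Count: 5.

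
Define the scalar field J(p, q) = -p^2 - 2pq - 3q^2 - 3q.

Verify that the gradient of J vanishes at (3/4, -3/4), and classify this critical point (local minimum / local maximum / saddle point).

∇J = (-2p - 2q, -2p - 6q - 3); substituting (3/4, -3/4) gives ∇J = (0, 0), so (3/4, -3/4) is indeed a critical point.
The Hessian of J is constant: H = [[-2, -2], [-2, -6]].
det(H) = (-2)·(-6) − (-2)² = 8.
det(H) > 0 and tr(H) = -8 < 0, so H is negative definite and the point is a local maximum.

local maximum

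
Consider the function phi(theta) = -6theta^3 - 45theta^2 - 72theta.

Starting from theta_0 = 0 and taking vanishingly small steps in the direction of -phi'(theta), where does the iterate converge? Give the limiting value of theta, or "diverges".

phi'(theta) = -18(theta + 1)(theta + 4), so phi'(0) = -72.
Gradient descent moves in the -phi' direction, i.e. theta is increasing.
There is no critical point above theta=0, and phi' keeps the same sign, so the iterate runs off to +∞.

diverges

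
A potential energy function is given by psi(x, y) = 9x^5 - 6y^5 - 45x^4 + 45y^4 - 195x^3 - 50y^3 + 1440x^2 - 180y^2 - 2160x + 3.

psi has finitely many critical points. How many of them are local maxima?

psi separates as a function of x plus a function of y, so ∇psi=0 decouples.
∂psi/∂x = 45(x - 4)(x - 3)(x - 1)(x + 4) = 0 at x ∈ {-4, 1, 3, 4}; ∂psi/∂y = -30y(y - 4)(y - 3)(y + 1) = 0 at y ∈ {-1, 0, 3, 4}.
The Hessian is diagonal: diag(psi_xx, psi_yy). Second derivatives: psi_xx(-4)=-12600, psi_xx(1)=1350, psi_xx(3)=-630, psi_xx(4)=1080; psi_yy(-1)=600, psi_yy(0)=-360, psi_yy(3)=360, psi_yy(4)=-600.
Local maxima occur where both diagonal entries negative: (-4, 0), (-4, 4), (3, 0), (3, 4). Count: 4.

4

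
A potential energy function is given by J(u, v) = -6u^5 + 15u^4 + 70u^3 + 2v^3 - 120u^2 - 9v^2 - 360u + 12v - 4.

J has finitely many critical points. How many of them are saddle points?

J separates as a function of u plus a function of v, so ∇J=0 decouples.
∂J/∂u = -30(u - 3)(u - 2)(u + 1)(u + 2) = 0 at u ∈ {-2, -1, 2, 3}; ∂J/∂v = 6(v - 2)(v - 1) = 0 at v ∈ {1, 2}.
The Hessian is diagonal: diag(J_uu, J_vv). Second derivatives: J_uu(-2)=600, J_uu(-1)=-360, J_uu(2)=360, J_uu(3)=-600; J_vv(1)=-6, J_vv(2)=6.
Saddle points occur where the two diagonal entries have opposite signs: (-2, 1), (-1, 2), (2, 1), (3, 2). Count: 4.

4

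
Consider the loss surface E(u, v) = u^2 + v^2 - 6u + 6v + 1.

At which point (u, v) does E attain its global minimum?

E(u,v) separates as P(u) + Q(v) + 1, so its minimum is min P + min Q + 1.
P'(u) = 2u - 6 vanishes at u ∈ {3}; Q'(v) = 2v + 6 vanishes at v ∈ {-3}.
Local minima of P (where P''>0): P(3)=-9. Local minima of Q: Q(-3)=-9.
So the global minimum of E is P(3) + Q(-3) + 1 = -9 − 9 + 1 = -17, attained at (3, -3).

(3, -3)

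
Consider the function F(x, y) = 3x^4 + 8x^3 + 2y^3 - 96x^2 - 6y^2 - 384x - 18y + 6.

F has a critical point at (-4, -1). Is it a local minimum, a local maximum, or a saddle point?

The mixed partial ∂²F/∂x∂y is 0, so the Hessian at any point is diag(F_xx, F_yy) = diag(12(3x^2 + 4x - 16), 12(y - 1)).
At (-4, -1): H = diag(192, -24).
The eigenvalues have opposite signs, so H is indefinite: a saddle point.

saddle point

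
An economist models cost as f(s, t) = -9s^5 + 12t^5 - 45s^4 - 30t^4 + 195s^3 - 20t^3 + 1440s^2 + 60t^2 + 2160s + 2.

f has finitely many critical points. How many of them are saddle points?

8

f separates as a function of s plus a function of t, so ∇f=0 decouples.
∂f/∂s = -45(s - 4)(s + 1)(s + 3)(s + 4) = 0 at s ∈ {-4, -3, -1, 4}; ∂f/∂t = 60t(t - 2)(t - 1)(t + 1) = 0 at t ∈ {-1, 0, 1, 2}.
The Hessian is diagonal: diag(f_ss, f_tt). Second derivatives: f_ss(-4)=1080, f_ss(-3)=-630, f_ss(-1)=1350, f_ss(4)=-12600; f_tt(-1)=-360, f_tt(0)=120, f_tt(1)=-120, f_tt(2)=360.
Saddle points occur where the two diagonal entries have opposite signs: (-4, -1), (-4, 1), (-3, 0), (-3, 2), (-1, -1), (-1, 1), (4, 0), (4, 2). Count: 8.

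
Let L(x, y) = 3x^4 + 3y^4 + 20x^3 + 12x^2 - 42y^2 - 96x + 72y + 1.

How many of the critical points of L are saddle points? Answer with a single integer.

L separates as a function of x plus a function of y, so ∇L=0 decouples.
∂L/∂x = 12(x - 1)(x + 2)(x + 4) = 0 at x ∈ {-4, -2, 1}; ∂L/∂y = 12(y - 2)(y - 1)(y + 3) = 0 at y ∈ {-3, 1, 2}.
The Hessian is diagonal: diag(L_xx, L_yy). Second derivatives: L_xx(-4)=120, L_xx(-2)=-72, L_xx(1)=180; L_yy(-3)=240, L_yy(1)=-48, L_yy(2)=60.
Saddle points occur where the two diagonal entries have opposite signs: (-4, 1), (-2, -3), (-2, 2), (1, 1). Count: 4.

4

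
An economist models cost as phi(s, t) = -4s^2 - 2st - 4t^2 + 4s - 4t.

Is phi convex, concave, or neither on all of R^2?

concave

phi is quadratic, so its Hessian is the constant matrix H = [[-8, -2], [-2, -8]].
det(H) = 60, tr(H) = -16.
det(H) > 0 and tr(H) < 0, so H is negative definite everywhere: concave.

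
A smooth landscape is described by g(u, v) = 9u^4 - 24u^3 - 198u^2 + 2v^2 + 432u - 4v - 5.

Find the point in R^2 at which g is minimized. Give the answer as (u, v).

(-3, 1)

g(u,v) separates as P(u) + Q(v) − 5, so its minimum is min P + min Q − 5.
P'(u) = 36(u - 4)(u - 1)(u + 3) vanishes at u ∈ {-3, 1, 4}; Q'(v) = 4v - 4 vanishes at v ∈ {1}.
Local minima of P (where P''>0): P(-3)=-1701, P(4)=-672. Local minima of Q: Q(1)=-2.
So the global minimum of g is P(-3) + Q(1) − 5 = -1701 − 2 − 5 = -1708, attained at (-3, 1).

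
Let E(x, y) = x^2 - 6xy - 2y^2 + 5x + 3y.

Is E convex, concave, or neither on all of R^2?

E is quadratic, so its Hessian is the constant matrix H = [[2, -6], [-6, -4]].
det(H) = -44, tr(H) = -2.
det(H) < 0, so H is indefinite: neither convex nor concave.

neither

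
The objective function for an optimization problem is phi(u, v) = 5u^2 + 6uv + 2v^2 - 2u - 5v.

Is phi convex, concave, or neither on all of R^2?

phi is quadratic, so its Hessian is the constant matrix H = [[10, 6], [6, 4]].
det(H) = 4, tr(H) = 14.
det(H) > 0 and tr(H) > 0, so H is positive definite everywhere: convex.

convex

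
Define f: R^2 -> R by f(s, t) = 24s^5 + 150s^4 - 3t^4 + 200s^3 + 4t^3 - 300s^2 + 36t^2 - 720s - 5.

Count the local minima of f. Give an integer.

2

f separates as a function of s plus a function of t, so ∇f=0 decouples.
∂f/∂s = 120(s - 1)(s + 1)(s + 2)(s + 3) = 0 at s ∈ {-3, -2, -1, 1}; ∂f/∂t = -12t(t - 3)(t + 2) = 0 at t ∈ {-2, 0, 3}.
The Hessian is diagonal: diag(f_ss, f_tt). Second derivatives: f_ss(-3)=-960, f_ss(-2)=360, f_ss(-1)=-480, f_ss(1)=2880; f_tt(-2)=-120, f_tt(0)=72, f_tt(3)=-180.
Local minima occur where both diagonal entries positive: (-2, 0), (1, 0). Count: 2.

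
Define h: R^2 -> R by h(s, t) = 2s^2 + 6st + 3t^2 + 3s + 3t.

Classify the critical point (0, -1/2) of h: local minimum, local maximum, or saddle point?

The Hessian of h is constant: H = [[4, 6], [6, 6]].
det(H) = 4·6 − 6² = -12.
Since det(H) < 0, H is indefinite and the critical point is a saddle point.

saddle point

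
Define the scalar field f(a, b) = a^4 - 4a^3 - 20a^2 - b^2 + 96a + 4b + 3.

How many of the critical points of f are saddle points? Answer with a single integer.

f separates as a function of a plus a function of b, so ∇f=0 decouples.
∂f/∂a = 4(a - 4)(a - 2)(a + 3) = 0 at a ∈ {-3, 2, 4}; ∂f/∂b = -2(b - 2) = 0 at b ∈ {2}.
The Hessian is diagonal: diag(f_aa, f_bb). Second derivatives: f_aa(-3)=140, f_aa(2)=-40, f_aa(4)=56; f_bb(2)=-2.
Saddle points occur where the two diagonal entries have opposite signs: (-3, 2), (4, 2). Count: 2.

2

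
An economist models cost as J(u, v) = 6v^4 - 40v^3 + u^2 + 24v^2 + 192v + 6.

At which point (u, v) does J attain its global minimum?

(0, -1)

J(u,v) separates as P(u) + Q(v) + 6, so its minimum is min P + min Q + 6.
P'(u) = 2u vanishes at u ∈ {0}; Q'(v) = 24(v - 4)(v - 2)(v + 1) vanishes at v ∈ {-1, 2, 4}.
Local minima of P (where P''>0): P(0)=0. Local minima of Q: Q(-1)=-122, Q(4)=128.
So the global minimum of J is P(0) + Q(-1) + 6 = 0 − 122 + 6 = -116, attained at (0, -1).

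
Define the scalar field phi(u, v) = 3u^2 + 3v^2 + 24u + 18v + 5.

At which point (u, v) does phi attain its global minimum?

(-4, -3)

phi(u,v) separates as P(u) + Q(v) + 5, so its minimum is min P + min Q + 5.
P'(u) = 6u + 24 vanishes at u ∈ {-4}; Q'(v) = 6v + 18 vanishes at v ∈ {-3}.
Local minima of P (where P''>0): P(-4)=-48. Local minima of Q: Q(-3)=-27.
So the global minimum of phi is P(-4) + Q(-3) + 5 = -48 − 27 + 5 = -70, attained at (-4, -3).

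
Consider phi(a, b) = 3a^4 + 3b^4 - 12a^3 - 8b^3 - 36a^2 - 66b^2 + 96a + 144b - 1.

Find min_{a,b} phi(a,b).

-760

phi(a,b) separates as P(a) + Q(b) − 1, so its minimum is min P + min Q − 1.
P'(a) = 12(a - 4)(a - 1)(a + 2) vanishes at a ∈ {-2, 1, 4}; Q'(b) = 12(b - 4)(b - 1)(b + 3) vanishes at b ∈ {-3, 1, 4}.
Local minima of P (where P''>0): P(-2)=-192, P(4)=-192. Local minima of Q: Q(-3)=-567, Q(4)=-224.
So the global minimum of phi is P(-2) + Q(-3) − 1 = -192 − 567 − 1 = -760, attained at (-2, -3).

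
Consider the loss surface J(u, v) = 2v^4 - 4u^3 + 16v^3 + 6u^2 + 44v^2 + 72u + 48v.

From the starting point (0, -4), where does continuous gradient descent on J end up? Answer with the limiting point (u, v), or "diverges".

J is separable, so gradient descent decouples: u follows -∂J/∂u, v follows -∂J/∂v.
∂J/∂u = -12(u - 3)(u + 2); at u=0 this is 72, so u decreases.
∂J/∂v = 8(v + 1)(v + 2)(v + 3); at v=-4 this is -48, so v increases.
u converges to its nearest critical value -2 (a local min of the u-part); v converges to -3. The iterate converges to (-2, -3).

(-2, -3)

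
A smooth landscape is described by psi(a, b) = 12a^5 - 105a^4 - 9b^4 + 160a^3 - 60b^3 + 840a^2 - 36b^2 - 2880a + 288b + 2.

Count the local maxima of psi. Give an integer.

psi separates as a function of a plus a function of b, so ∇psi=0 decouples.
∂psi/∂a = 60(a - 4)(a - 3)(a - 2)(a + 2) = 0 at a ∈ {-2, 2, 3, 4}; ∂psi/∂b = -36(b - 1)(b + 2)(b + 4) = 0 at b ∈ {-4, -2, 1}.
The Hessian is diagonal: diag(psi_aa, psi_bb). Second derivatives: psi_aa(-2)=-7200, psi_aa(2)=480, psi_aa(3)=-300, psi_aa(4)=720; psi_bb(-4)=-360, psi_bb(-2)=216, psi_bb(1)=-540.
Local maxima occur where both diagonal entries negative: (-2, -4), (-2, 1), (3, -4), (3, 1). Count: 4.

4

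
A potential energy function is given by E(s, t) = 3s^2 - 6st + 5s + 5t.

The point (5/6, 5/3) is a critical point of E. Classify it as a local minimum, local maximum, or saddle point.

The Hessian of E is constant: H = [[6, -6], [-6, 0]].
det(H) = 6·0 − (-6)² = -36.
Since det(H) < 0, H is indefinite and the critical point is a saddle point.

saddle point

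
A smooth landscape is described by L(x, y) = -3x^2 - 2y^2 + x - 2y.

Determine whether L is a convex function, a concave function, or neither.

concave

L is quadratic, so its Hessian is the constant matrix H = [[-6, 0], [0, -4]].
det(H) = 24, tr(H) = -10.
det(H) > 0 and tr(H) < 0, so H is negative definite everywhere: concave.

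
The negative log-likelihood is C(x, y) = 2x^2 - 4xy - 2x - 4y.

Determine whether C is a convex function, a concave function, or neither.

neither

C is quadratic, so its Hessian is the constant matrix H = [[4, -4], [-4, 0]].
det(H) = -16, tr(H) = 4.
det(H) < 0, so H is indefinite: neither convex nor concave.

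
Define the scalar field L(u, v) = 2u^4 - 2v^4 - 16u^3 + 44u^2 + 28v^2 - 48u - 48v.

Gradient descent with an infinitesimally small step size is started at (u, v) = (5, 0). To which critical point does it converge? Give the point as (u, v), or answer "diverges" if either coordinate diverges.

(3, 1)

L is separable, so gradient descent decouples: u follows -∂L/∂u, v follows -∂L/∂v.
∂L/∂u = 8(u - 3)(u - 2)(u - 1); at u=5 this is 192, so u decreases.
∂L/∂v = -8(v - 2)(v - 1)(v + 3); at v=0 this is -48, so v increases.
u converges to its nearest critical value 3 (a local min of the u-part); v converges to 1. The iterate converges to (3, 1).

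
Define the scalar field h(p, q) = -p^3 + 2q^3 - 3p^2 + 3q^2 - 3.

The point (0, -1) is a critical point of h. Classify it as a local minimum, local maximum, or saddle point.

local maximum

The mixed partial ∂²h/∂p∂q is 0, so the Hessian at any point is diag(h_pp, h_qq) = diag(-6(p + 1), 6(2q + 1)).
At (0, -1): H = diag(-6, -6).
Both eigenvalues are negative, so H is negative definite: a local maximum.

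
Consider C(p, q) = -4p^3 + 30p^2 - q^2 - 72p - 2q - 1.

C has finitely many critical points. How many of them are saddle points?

1

C separates as a function of p plus a function of q, so ∇C=0 decouples.
∂C/∂p = -12(p - 3)(p - 2) = 0 at p ∈ {2, 3}; ∂C/∂q = -2(q + 1) = 0 at q ∈ {-1}.
The Hessian is diagonal: diag(C_pp, C_qq). Second derivatives: C_pp(2)=12, C_pp(3)=-12; C_qq(-1)=-2.
Saddle points occur where the two diagonal entries have opposite signs: (2, -1). Count: 1.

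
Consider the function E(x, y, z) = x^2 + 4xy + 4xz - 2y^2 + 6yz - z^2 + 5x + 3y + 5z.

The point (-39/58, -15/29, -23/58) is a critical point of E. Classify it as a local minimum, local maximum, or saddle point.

The Hessian is constant: H = [[2, 4, 4], [4, -4, 6], [4, 6, -2]].
Leading principal minors: Δ₁ = 2, Δ₂ = -24, Δ₃ = 232.
The minors fit neither the all-positive nor the alternating-sign pattern, so H is indefinite: a saddle point.

saddle point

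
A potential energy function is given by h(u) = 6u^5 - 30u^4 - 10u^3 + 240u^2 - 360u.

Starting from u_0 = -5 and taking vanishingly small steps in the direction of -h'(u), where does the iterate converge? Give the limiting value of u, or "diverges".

h'(u) = 30(u - 3)(u - 2)(u - 1)(u + 2), so h'(-5) = 30240.
Gradient descent moves in the -h' direction, i.e. u is decreasing.
There is no critical point below u=-5, and h' keeps the same sign, so the iterate runs off to −∞.

diverges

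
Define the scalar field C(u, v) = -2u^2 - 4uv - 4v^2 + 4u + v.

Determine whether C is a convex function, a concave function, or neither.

concave

C is quadratic, so its Hessian is the constant matrix H = [[-4, -4], [-4, -8]].
det(H) = 16, tr(H) = -12.
det(H) > 0 and tr(H) < 0, so H is negative definite everywhere: concave.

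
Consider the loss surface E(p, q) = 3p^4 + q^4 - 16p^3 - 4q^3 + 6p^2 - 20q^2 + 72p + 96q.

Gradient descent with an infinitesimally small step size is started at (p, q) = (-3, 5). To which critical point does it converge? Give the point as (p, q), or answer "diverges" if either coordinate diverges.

(-1, 4)

E is separable, so gradient descent decouples: p follows -∂E/∂p, q follows -∂E/∂q.
∂E/∂p = 12(p - 3)(p - 2)(p + 1); at p=-3 this is -720, so p increases.
∂E/∂q = 4(q - 4)(q - 2)(q + 3); at q=5 this is 96, so q decreases.
p converges to its nearest critical value -1 (a local min of the p-part); q converges to 4. The iterate converges to (-1, 4).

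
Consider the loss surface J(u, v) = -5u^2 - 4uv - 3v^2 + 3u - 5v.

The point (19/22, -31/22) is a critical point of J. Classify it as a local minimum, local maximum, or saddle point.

local maximum

The Hessian of J is constant: H = [[-10, -4], [-4, -6]].
det(H) = (-10)·(-6) − (-4)² = 44.
det(H) > 0 and tr(H) = -16 < 0, so H is negative definite and the point is a local maximum.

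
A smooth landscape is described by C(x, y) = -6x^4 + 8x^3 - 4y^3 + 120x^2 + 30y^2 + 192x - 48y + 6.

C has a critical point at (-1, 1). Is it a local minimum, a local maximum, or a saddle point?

local minimum

The mixed partial ∂²C/∂x∂y is 0, so the Hessian at any point is diag(C_xx, C_yy) = diag(24(-3x^2 + 2x + 10), 12(-2y + 5)).
At (-1, 1): H = diag(120, 36).
Both eigenvalues are positive, so H is positive definite: a local minimum.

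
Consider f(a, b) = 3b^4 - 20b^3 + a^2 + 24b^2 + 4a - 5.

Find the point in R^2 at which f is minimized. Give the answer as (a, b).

(-2, 4)

f(a,b) separates as P(a) + Q(b) − 5, so its minimum is min P + min Q − 5.
P'(a) = 2a + 4 vanishes at a ∈ {-2}; Q'(b) = 12b(b - 4)(b - 1) vanishes at b ∈ {0, 1, 4}.
Local minima of P (where P''>0): P(-2)=-4. Local minima of Q: Q(0)=0, Q(4)=-128.
So the global minimum of f is P(-2) + Q(4) − 5 = -4 − 128 − 5 = -137, attained at (-2, 4).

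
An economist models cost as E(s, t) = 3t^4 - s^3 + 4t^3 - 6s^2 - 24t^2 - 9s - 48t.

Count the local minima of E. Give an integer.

E separates as a function of s plus a function of t, so ∇E=0 decouples.
∂E/∂s = -3(s + 1)(s + 3) = 0 at s ∈ {-3, -1}; ∂E/∂t = 12(t - 2)(t + 1)(t + 2) = 0 at t ∈ {-2, -1, 2}.
The Hessian is diagonal: diag(E_ss, E_tt). Second derivatives: E_ss(-3)=6, E_ss(-1)=-6; E_tt(-2)=48, E_tt(-1)=-36, E_tt(2)=144.
Local minima occur where both diagonal entries positive: (-3, -2), (-3, 2). Count: 2.

2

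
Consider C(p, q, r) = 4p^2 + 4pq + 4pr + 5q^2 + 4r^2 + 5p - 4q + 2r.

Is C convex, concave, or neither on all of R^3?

convex

C is quadratic, so its Hessian is the constant matrix H = [[8, 4, 4], [4, 10, 0], [4, 0, 8]].
Leading principal minors: 8, 64, 352.
All positive ⇒ H ≻ 0 ⇒ convex.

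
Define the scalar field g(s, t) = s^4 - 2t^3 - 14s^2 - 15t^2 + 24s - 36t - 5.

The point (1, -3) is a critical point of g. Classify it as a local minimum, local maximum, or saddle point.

saddle point

The mixed partial ∂²g/∂s∂t is 0, so the Hessian at any point is diag(g_ss, g_tt) = diag(4(3s^2 - 7), -6(2t + 5)).
At (1, -3): H = diag(-16, 6).
The eigenvalues have opposite signs, so H is indefinite: a saddle point.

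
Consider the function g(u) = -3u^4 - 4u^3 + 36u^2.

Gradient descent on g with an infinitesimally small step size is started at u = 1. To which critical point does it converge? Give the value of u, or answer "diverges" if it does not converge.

g'(u) = -12u(u - 2)(u + 3), so g'(1) = 48.
Gradient descent moves in the -g' direction, i.e. u is decreasing.
The nearest critical point in that direction is u = 0, where g'' = 72 > 0 (a local minimum). The iterate converges there.

0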